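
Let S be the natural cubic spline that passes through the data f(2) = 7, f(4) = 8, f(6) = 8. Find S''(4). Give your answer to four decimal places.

-0.3750

Let M_i = S''(x_i). Step sizes h_i = 2, 2; slopes of the chords Δ_i = (y_(i+1) - y_i)/h_i = 1/2, 0.
  2·M_0 + 8·M_1 + 2·M_2 = 6(Δ_1 - Δ_0) = -3
Natural end conditions: M_0 = M_2 = 0.
Solving: M_0 = 0, M_1 = -3/8, M_2 = 0.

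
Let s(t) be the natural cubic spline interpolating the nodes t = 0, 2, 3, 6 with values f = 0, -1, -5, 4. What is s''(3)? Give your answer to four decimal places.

Let M_i = s''(x_i). Step sizes h_i = 2, 1, 3; slopes of the chords Δ_i = (y_(i+1) - y_i)/h_i = -1/2, -4, 3.
  2·M_0 + 6·M_1 + 1·M_2 = 6(Δ_1 - Δ_0) = -21
  1·M_1 + 8·M_2 + 3·M_3 = 6(Δ_2 - Δ_1) = 42
Natural end conditions: M_0 = M_3 = 0.
Solving: M_0 = 0, M_1 = -210/47, M_2 = 273/47, M_3 = 0.

5.8085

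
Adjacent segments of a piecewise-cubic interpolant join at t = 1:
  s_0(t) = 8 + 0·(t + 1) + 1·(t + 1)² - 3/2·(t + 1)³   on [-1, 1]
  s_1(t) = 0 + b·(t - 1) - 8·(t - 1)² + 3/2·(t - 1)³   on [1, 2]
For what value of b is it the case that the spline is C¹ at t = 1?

-14

s_0'(t) = 0 + 2·(t + 1) - 9/2·(t + 1)², so s_0'(1) = -14. On the right, s_1'(1) = b, so b = -14.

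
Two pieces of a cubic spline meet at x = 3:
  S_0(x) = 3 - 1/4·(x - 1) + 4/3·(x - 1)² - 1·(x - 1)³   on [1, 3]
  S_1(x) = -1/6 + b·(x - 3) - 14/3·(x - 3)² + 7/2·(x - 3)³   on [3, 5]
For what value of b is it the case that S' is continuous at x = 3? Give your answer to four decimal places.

-6.9167

S_0'(x) = -1/4 + 8/3·(x - 1) - 3·(x - 1)², so S_0'(3) = -83/12. On the right, S_1'(3) = b, so b = -83/12.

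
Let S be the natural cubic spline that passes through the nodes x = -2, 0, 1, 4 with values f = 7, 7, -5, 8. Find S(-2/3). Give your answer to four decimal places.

10.5408

Write σ_i for S''(x_i). With h_i = 2, 1, 3 and divided differences Δ_i = 0, -12, 13/3, the continuity of S' gives the tridiagonal system
  2·σ_0 + 6·σ_1 + 1·σ_2 = 6(Δ_1 - Δ_0) = -72
  1·σ_1 + 8·σ_2 + 3·σ_3 = 6(Δ_2 - Δ_1) = 98
Natural end conditions: σ_0 = σ_3 = 0.
Forward elimination and back-substitution give σ_0 = 0, σ_1 = -674/47, σ_2 = 660/47, σ_3 = 0.
On [-2, 0], S(x) = 7 + 674/141·(x + 2) + 0·(x + 2)² - 337/282·(x + 2)³.
With (x + 2) = 4/3: S(-2/3) = 40129/3807.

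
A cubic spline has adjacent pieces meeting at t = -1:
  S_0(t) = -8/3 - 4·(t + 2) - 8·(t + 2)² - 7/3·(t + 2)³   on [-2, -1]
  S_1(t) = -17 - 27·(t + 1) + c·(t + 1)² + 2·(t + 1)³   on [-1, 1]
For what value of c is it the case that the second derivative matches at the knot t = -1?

S_0''(t) = -16 - 14·(t + 2), so S_0''(-1) = -30. On the right, S_1''(-1) = 2c, so c = -15.

-15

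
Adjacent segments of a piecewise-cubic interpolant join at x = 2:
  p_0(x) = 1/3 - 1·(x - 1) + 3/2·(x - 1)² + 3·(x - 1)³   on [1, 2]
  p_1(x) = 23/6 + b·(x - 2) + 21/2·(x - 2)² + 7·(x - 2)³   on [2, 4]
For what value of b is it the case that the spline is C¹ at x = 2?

p_0'(x) = -1 + 3·(x - 1) + 9·(x - 1)², so p_0'(2) = 11. On the right, p_1'(2) = b, so b = 11.

11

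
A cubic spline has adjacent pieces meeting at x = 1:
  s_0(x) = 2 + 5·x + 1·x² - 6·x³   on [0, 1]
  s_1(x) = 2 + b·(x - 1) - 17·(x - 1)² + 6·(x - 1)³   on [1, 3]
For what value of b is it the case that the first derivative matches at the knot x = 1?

s_0'(x) = 5 + 2·x - 18·x², so s_0'(1) = -11. On the right, s_1'(1) = b, so b = -11.

-11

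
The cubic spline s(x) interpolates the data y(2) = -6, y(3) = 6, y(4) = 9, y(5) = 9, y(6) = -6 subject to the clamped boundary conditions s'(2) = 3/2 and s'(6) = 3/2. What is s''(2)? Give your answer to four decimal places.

45.6429

Write m_i for s''(x_i). With h_i = 1, 1, 1, 1 and divided differences Δ_i = 12, 3, 0, -15, the continuity of s' gives the tridiagonal system
  1·m_0 + 4·m_1 + 1·m_2 = 6(Δ_1 - Δ_0) = -54
  1·m_1 + 4·m_2 + 1·m_3 = 6(Δ_2 - Δ_1) = -18
  1·m_2 + 4·m_3 + 1·m_4 = 6(Δ_3 - Δ_2) = -90
Clamped end conditions give two more equations: 2h_0·m_0 + h_0·m_1 = 6(Δ_0 - s'(2)) = 63 and h_3·m_3 + 2h_3·m_4 = 6(s'(6) - Δ_3) = 99.
Solving the tridiagonal system: m_0 = 639/14, m_1 = -198/7, m_2 = 27/2, m_3 = -306/7, m_4 = 999/14.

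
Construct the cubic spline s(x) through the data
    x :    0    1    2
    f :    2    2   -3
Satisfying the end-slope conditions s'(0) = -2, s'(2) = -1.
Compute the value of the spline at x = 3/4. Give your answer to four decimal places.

Let M_i = s''(x_i). Step sizes h_i = 1, 1; slopes of the chords Δ_i = (y_(i+1) - y_i)/h_i = 0, -5.
  1·M_0 + 4·M_1 + 1·M_2 = 6(Δ_1 - Δ_0) = -30
Clamped end conditions give two more equations: 2h_0·M_0 + h_0·M_1 = 6(Δ_0 - s'(0)) = 12 and h_1·M_1 + 2h_1·M_2 = 6(s'(2) - Δ_1) = 24.
Hence M_0 = 14, M_1 = -16, M_2 = 20.
On [0, 1], s(x) = 2 - 2·x + 7·x² - 5·x³.
With x = 3/4: s(3/4) = 149/64.

2.3281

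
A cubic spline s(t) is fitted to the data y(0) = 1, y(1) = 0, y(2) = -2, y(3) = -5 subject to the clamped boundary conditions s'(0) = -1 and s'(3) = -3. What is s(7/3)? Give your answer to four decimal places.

-2.9506

Let σ_i = s''(x_i). Step sizes h_i = 1, 1, 1; slopes of the chords Δ_i = (y_(i+1) - y_i)/h_i = -1, -2, -3.
  1·σ_0 + 4·σ_1 + 1·σ_2 = 6(Δ_1 - Δ_0) = -6
  1·σ_1 + 4·σ_2 + 1·σ_3 = 6(Δ_2 - Δ_1) = -6
Clamped end conditions give two more equations: 2h_0·σ_0 + h_0·σ_1 = 6(Δ_0 - s'(0)) = 0 and h_2·σ_2 + 2h_2·σ_3 = 6(s'(3) - Δ_2) = 0.
Solving: σ_0 = 2/3, σ_1 = -4/3, σ_2 = -4/3, σ_3 = 2/3.
On [2, 3], s(t) = -2 - 8/3·(t - 2) - 2/3·(t - 2)² + 1/3·(t - 2)³.
With (t - 2) = 1/3: s(7/3) = -239/81.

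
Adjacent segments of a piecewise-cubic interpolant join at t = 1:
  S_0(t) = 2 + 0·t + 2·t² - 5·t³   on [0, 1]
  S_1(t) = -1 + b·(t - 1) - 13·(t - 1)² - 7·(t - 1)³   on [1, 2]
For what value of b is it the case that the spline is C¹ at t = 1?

S_0'(t) = 0 + 4·t - 15·t², so S_0'(1) = -11. On the right, S_1'(1) = b, so b = -11.

-11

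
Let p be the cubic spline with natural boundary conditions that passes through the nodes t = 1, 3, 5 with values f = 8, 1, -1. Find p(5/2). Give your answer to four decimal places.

Write m_i for p''(x_i). With h_i = 2, 2 and divided differences Δ_i = -7/2, -1, the continuity of p' gives the tridiagonal system
  2·m_0 + 8·m_1 + 2·m_2 = 6(Δ_1 - Δ_0) = 15
Natural end conditions: m_0 = m_2 = 0.
Hence m_0 = 0, m_1 = 15/8, m_2 = 0.
On [1, 3], p(t) = 8 - 33/8·(t - 1) + 0·(t - 1)² + 5/32·(t - 1)³.
With (t - 1) = 3/2: p(5/2) = 599/256.

2.3398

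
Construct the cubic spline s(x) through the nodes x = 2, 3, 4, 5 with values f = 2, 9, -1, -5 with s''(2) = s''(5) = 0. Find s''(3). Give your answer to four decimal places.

-29.6000

Write m_i for s''(x_i). With h_i = 1, 1, 1 and divided differences Δ_i = 7, -10, -4, the continuity of s' gives the tridiagonal system
  1·m_0 + 4·m_1 + 1·m_2 = 6(Δ_1 - Δ_0) = -102
  1·m_1 + 4·m_2 + 1·m_3 = 6(Δ_2 - Δ_1) = 36
Natural end conditions: m_0 = m_3 = 0.
Forward elimination and back-substitution give m_0 = 0, m_1 = -148/5, m_2 = 82/5, m_3 = 0.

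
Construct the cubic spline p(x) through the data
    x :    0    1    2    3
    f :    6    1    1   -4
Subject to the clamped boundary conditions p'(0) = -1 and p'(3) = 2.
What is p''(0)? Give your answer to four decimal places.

-20.8000

With M_i denoting the second derivative at x_i, h_i = 1, 1, 1, and Δ_i = (y_(i+1) − y_i)/h_i = -5, 0, -5:
  1·M_0 + 4·M_1 + 1·M_2 = 6(Δ_1 - Δ_0) = 30
  1·M_1 + 4·M_2 + 1·M_3 = 6(Δ_2 - Δ_1) = -30
Clamped end conditions give two more equations: 2h_0·M_0 + h_0·M_1 = 6(Δ_0 - p'(0)) = -24 and h_2·M_2 + 2h_2·M_3 = 6(p'(3) - Δ_2) = 42.
Solving: M_0 = -104/5, M_1 = 88/5, M_2 = -98/5, M_3 = 154/5.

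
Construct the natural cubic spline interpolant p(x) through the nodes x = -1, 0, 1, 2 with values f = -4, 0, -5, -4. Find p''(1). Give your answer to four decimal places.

Write m_i for p''(x_i). With h_i = 1, 1, 1 and divided differences Δ_i = 4, -5, 1, the continuity of p' gives the tridiagonal system
  1·m_0 + 4·m_1 + 1·m_2 = 6(Δ_1 - Δ_0) = -54
  1·m_1 + 4·m_2 + 1·m_3 = 6(Δ_2 - Δ_1) = 36
Natural end conditions: m_0 = m_3 = 0.
Solving: m_0 = 0, m_1 = -84/5, m_2 = 66/5, m_3 = 0.

13.2000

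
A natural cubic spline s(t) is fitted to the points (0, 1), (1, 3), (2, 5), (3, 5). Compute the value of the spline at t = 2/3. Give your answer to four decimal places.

With σ_i denoting the second derivative at x_i, h_i = 1, 1, 1, and Δ_i = (y_(i+1) − y_i)/h_i = 2, 2, 0:
  1·σ_0 + 4·σ_1 + 1·σ_2 = 6(Δ_1 - Δ_0) = 0
  1·σ_1 + 4·σ_2 + 1·σ_3 = 6(Δ_2 - Δ_1) = -12
Natural end conditions: σ_0 = σ_3 = 0.
Solving: σ_0 = 0, σ_1 = 4/5, σ_2 = -16/5, σ_3 = 0.
On [0, 1], s(t) = 1 + 28/15·t + 0·t² + 2/15·t³.
With t = 2/3: s(2/3) = 185/81.

2.2840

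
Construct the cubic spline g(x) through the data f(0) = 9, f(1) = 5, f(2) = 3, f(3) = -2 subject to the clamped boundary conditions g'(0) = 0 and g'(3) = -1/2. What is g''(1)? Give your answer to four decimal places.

Write M_i for g''(x_i). With h_i = 1, 1, 1 and divided differences Δ_i = -4, -2, -5, the continuity of g' gives the tridiagonal system
  1·M_0 + 4·M_1 + 1·M_2 = 6(Δ_1 - Δ_0) = 12
  1·M_1 + 4·M_2 + 1·M_3 = 6(Δ_2 - Δ_1) = -18
Clamped end conditions give two more equations: 2h_0·M_0 + h_0·M_1 = 6(Δ_0 - g'(0)) = -24 and h_2·M_2 + 2h_2·M_3 = 6(g'(3) - Δ_2) = 27.
Solving the tridiagonal system: M_0 = -257/15, M_1 = 154/15, M_2 = -179/15, M_3 = 292/15.

10.2667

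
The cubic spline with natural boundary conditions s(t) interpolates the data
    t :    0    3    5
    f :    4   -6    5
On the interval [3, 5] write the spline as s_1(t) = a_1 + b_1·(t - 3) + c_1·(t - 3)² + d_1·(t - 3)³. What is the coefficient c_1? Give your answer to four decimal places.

Let m_i = s''(x_i). Step sizes h_i = 3, 2; slopes of the chords Δ_i = (y_(i+1) - y_i)/h_i = -10/3, 11/2.
  3·m_0 + 10·m_1 + 2·m_2 = 6(Δ_1 - Δ_0) = 53
Natural end conditions: m_0 = m_2 = 0.
Forward elimination and back-substitution give m_0 = 0, m_1 = 53/10, m_2 = 0.
On [3, 5], with s_1(t) = a_1 + b_1·(t - 3) + c_1·(t - 3)² + d_1·(t - 3)³: c_1 = m_1/2 = 53/20, d_1 = (m_2 - m_1)/(6h_1) = -53/120, b_1 = Δ_1 - h_1(2m_1 + m_2)/6 = 59/30.

2.6500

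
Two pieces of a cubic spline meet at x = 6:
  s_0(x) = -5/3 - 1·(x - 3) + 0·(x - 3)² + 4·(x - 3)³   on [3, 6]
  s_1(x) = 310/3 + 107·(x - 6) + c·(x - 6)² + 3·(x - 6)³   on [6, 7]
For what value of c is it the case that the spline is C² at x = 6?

36

s_0''(x) = 0 + 24·(x - 3), so s_0''(6) = 72. On the right, s_1''(6) = 2c, so c = 36.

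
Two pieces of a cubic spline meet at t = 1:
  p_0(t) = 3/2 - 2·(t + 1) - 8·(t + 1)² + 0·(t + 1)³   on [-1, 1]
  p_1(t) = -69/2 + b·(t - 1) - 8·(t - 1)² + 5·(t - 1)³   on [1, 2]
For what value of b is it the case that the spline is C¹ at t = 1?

-34

p_0'(t) = -2 - 16·(t + 1) + 0·(t + 1)², so p_0'(1) = -34. On the right, p_1'(1) = b, so b = -34.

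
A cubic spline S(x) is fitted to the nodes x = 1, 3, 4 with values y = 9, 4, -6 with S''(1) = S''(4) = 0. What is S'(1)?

With M_i denoting the second derivative at x_i, h_i = 2, 1, and Δ_i = (y_(i+1) − y_i)/h_i = -5/2, -10:
  2·M_0 + 6·M_1 + 1·M_2 = 6(Δ_1 - Δ_0) = -45
Natural end conditions: M_0 = M_2 = 0.
Solving the tridiagonal system: M_0 = 0, M_1 = -15/2, M_2 = 0.
On [1, 3], S'(x) = b_0 + 2c_0·(x - 1) + 3d_0·(x - 1)² with b_0 = Δ_0 - h_0(2M_0 + M_1)/6 = 0, c_0 = M_0/2 = 0, d_0 = (M_1 - M_0)/(6h_0) = -5/8. So S'(1) = 0.

0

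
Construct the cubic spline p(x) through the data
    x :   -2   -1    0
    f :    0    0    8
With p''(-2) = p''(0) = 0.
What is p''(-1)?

12

Put m_i = p'' at the i-th knot. Here h = (1, 1) and Δ = (0, 8), so the interior equations h_(i-1)·m_(i-1) + 2(h_(i-1)+h_i)·m_i + h_i·m_(i+1) = 6(Δ_i − Δ_(i-1)) read
  1·m_0 + 4·m_1 + 1·m_2 = 6(Δ_1 - Δ_0) = 48
Natural end conditions: m_0 = m_2 = 0.
Solving: m_0 = 0, m_1 = 12, m_2 = 0.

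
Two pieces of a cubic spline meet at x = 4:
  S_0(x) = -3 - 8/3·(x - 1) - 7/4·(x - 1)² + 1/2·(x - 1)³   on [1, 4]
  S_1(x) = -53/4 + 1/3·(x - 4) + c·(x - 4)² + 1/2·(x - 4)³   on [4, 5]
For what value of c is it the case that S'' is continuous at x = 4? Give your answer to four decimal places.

2.7500

S_0''(x) = -7/2 + 3·(x - 1), so S_0''(4) = 11/2. On the right, S_1''(4) = 2c, so c = 11/4.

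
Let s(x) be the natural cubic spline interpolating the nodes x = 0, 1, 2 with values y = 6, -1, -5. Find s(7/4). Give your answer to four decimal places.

Let M_i = s''(x_i). Step sizes h_i = 1, 1; slopes of the chords Δ_i = (y_(i+1) - y_i)/h_i = -7, -4.
  1·M_0 + 4·M_1 + 1·M_2 = 6(Δ_1 - Δ_0) = 18
Natural end conditions: M_0 = M_2 = 0.
Solving the tridiagonal system: M_0 = 0, M_1 = 9/2, M_2 = 0.
On [1, 2], s(x) = -1 - 11/2·(x - 1) + 9/4·(x - 1)² - 3/4·(x - 1)³.
With (x - 1) = 3/4: s(7/4) = -1069/256.

-4.1758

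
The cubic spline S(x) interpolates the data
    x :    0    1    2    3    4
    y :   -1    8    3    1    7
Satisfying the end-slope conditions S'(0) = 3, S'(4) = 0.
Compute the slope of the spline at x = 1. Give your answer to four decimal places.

4.1250

Write M_i for S''(x_i). With h_i = 1, 1, 1, 1 and divided differences Δ_i = 9, -5, -2, 6, the continuity of S' gives the tridiagonal system
  1·M_0 + 4·M_1 + 1·M_2 = 6(Δ_1 - Δ_0) = -84
  1·M_1 + 4·M_2 + 1·M_3 = 6(Δ_2 - Δ_1) = 18
  1·M_2 + 4·M_3 + 1·M_4 = 6(Δ_3 - Δ_2) = 48
Clamped end conditions give two more equations: 2h_0·M_0 + h_0·M_1 = 6(Δ_0 - S'(0)) = 36 and h_3·M_3 + 2h_3·M_4 = 6(S'(4) - Δ_3) = -36.
Solving: M_0 = 135/4, M_1 = -63/2, M_2 = 33/4, M_3 = 33/2, M_4 = -105/4.
On [1, 2], S'(x) = b_1 + 2c_1·(x - 1) + 3d_1·(x - 1)² with b_1 = Δ_1 - h_1(2M_1 + M_2)/6 = 33/8, c_1 = M_1/2 = -63/4, d_1 = (M_2 - M_1)/(6h_1) = 53/8. So S'(1) = 33/8.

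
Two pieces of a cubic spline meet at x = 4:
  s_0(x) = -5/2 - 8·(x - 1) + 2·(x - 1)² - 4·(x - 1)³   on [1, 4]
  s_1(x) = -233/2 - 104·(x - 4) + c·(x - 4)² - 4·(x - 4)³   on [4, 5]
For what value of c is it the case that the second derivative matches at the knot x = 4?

s_0''(x) = 4 - 24·(x - 1), so s_0''(4) = -68. On the right, s_1''(4) = 2c, so c = -34.

-34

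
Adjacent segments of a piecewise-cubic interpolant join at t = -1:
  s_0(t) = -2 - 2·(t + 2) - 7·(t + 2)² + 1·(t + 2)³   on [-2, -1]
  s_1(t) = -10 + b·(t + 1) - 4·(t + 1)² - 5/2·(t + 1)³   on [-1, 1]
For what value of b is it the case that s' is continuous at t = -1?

-13

s_0'(t) = -2 - 14·(t + 2) + 3·(t + 2)², so s_0'(-1) = -13. On the right, s_1'(-1) = b, so b = -13.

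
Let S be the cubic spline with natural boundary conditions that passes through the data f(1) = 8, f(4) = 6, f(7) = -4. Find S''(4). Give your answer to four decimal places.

-1.3333

With M_i denoting the second derivative at x_i, h_i = 3, 3, and Δ_i = (y_(i+1) − y_i)/h_i = -2/3, -10/3:
  3·M_0 + 12·M_1 + 3·M_2 = 6(Δ_1 - Δ_0) = -16
Natural end conditions: M_0 = M_2 = 0.
Solving: M_0 = 0, M_1 = -4/3, M_2 = 0.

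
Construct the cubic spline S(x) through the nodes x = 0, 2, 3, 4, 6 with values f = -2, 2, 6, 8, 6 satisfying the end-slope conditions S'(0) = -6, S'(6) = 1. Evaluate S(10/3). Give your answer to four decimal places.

6.9728

Let M_i = S''(x_i). Step sizes h_i = 2, 1, 1, 2; slopes of the chords Δ_i = (y_(i+1) - y_i)/h_i = 2, 4, 2, -1.
  2·M_0 + 6·M_1 + 1·M_2 = 6(Δ_1 - Δ_0) = 12
  1·M_1 + 4·M_2 + 1·M_3 = 6(Δ_2 - Δ_1) = -12
  1·M_2 + 6·M_3 + 2·M_4 = 6(Δ_3 - Δ_2) = -18
Clamped end conditions give two more equations: 2h_0·M_0 + h_0·M_1 = 6(Δ_0 - S'(0)) = 48 and h_3·M_3 + 2h_3·M_4 = 6(S'(6) - Δ_3) = 12.
Solving the tridiagonal system: M_0 = 196/15, M_1 = -32/15, M_2 = -4/3, M_3 = -68/15, M_4 = 79/15.
On [3, 4], S(x) = 6 + 16/5·(x - 3) - 2/3·(x - 3)² - 8/15·(x - 3)³.
With (x - 3) = 1/3: S(10/3) = 2824/405.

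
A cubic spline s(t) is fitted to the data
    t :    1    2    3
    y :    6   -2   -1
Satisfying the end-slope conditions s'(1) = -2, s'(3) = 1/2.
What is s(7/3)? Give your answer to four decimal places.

-2.5000

Let M_i = s''(x_i). Step sizes h_i = 1, 1; slopes of the chords Δ_i = (y_(i+1) - y_i)/h_i = -8, 1.
  1·M_0 + 4·M_1 + 1·M_2 = 6(Δ_1 - Δ_0) = 54
Clamped end conditions give two more equations: 2h_0·M_0 + h_0·M_1 = 6(Δ_0 - s'(1)) = -36 and h_1·M_1 + 2h_1·M_2 = 6(s'(3) - Δ_1) = -3.
Solving the tridiagonal system: M_0 = -121/4, M_1 = 49/2, M_2 = -55/4.
On [2, 3], s(t) = -2 - 39/8·(t - 2) + 49/4·(t - 2)² - 51/8·(t - 2)³.
With (t - 2) = 1/3: s(7/3) = -5/2.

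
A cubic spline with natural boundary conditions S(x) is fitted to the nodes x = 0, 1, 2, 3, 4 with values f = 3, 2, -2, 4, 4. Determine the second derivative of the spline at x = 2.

Put σ_i = S'' at the i-th knot. Here h = (1, 1, 1, 1) and Δ = (-1, -4, 6, 0), so the interior equations h_(i-1)·σ_(i-1) + 2(h_(i-1)+h_i)·σ_i + h_i·σ_(i+1) = 6(Δ_i − Δ_(i-1)) read
  1·σ_0 + 4·σ_1 + 1·σ_2 = 6(Δ_1 - Δ_0) = -18
  1·σ_1 + 4·σ_2 + 1·σ_3 = 6(Δ_2 - Δ_1) = 60
  1·σ_2 + 4·σ_3 + 1·σ_4 = 6(Δ_3 - Δ_2) = -36
Natural end conditions: σ_0 = σ_4 = 0.
Hence σ_0 = 0, σ_1 = -39/4, σ_2 = 21, σ_3 = -57/4, σ_4 = 0.

21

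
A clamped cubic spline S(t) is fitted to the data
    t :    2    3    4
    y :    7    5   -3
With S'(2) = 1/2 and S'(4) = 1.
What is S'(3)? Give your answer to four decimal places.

Put M_i = S'' at the i-th knot. Here h = (1, 1) and Δ = (-2, -8), so the interior equations h_(i-1)·M_(i-1) + 2(h_(i-1)+h_i)·M_i + h_i·M_(i+1) = 6(Δ_i − Δ_(i-1)) read
  1·M_0 + 4·M_1 + 1·M_2 = 6(Δ_1 - Δ_0) = -36
Clamped end conditions give two more equations: 2h_0·M_0 + h_0·M_1 = 6(Δ_0 - S'(2)) = -15 and h_1·M_1 + 2h_1·M_2 = 6(S'(4) - Δ_1) = 54.
Solving the tridiagonal system: M_0 = 7/4, M_1 = -37/2, M_2 = 145/4.
On [3, 4], S'(t) = b_1 + 2c_1·(t - 3) + 3d_1·(t - 3)² with b_1 = Δ_1 - h_1(2M_1 + M_2)/6 = -63/8, c_1 = M_1/2 = -37/4, d_1 = (M_2 - M_1)/(6h_1) = 73/8. So S'(3) = -63/8.

-7.8750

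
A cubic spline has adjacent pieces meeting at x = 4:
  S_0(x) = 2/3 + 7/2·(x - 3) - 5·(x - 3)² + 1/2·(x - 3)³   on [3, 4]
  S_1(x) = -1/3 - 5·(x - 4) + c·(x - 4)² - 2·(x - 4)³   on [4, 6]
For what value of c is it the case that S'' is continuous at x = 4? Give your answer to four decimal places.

S_0''(x) = -10 + 3·(x - 3), so S_0''(4) = -7. On the right, S_1''(4) = 2c, so c = -7/2.

-3.5000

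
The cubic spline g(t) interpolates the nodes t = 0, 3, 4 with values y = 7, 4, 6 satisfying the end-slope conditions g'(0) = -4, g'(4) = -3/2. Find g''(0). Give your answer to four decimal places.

Write m_i for g''(x_i). With h_i = 3, 1 and divided differences Δ_i = -1, 2, the continuity of g' gives the tridiagonal system
  3·m_0 + 8·m_1 + 1·m_2 = 6(Δ_1 - Δ_0) = 18
Clamped end conditions give two more equations: 2h_0·m_0 + h_0·m_1 = 6(Δ_0 - g'(0)) = 18 and h_1·m_1 + 2h_1·m_2 = 6(g'(4) - Δ_1) = -21.
Solving the tridiagonal system: m_0 = 11/8, m_1 = 13/4, m_2 = -97/8.

1.3750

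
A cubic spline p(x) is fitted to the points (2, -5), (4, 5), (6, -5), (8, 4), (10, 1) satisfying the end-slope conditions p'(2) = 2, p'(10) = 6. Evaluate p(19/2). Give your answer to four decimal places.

-0.1367

With M_i denoting the second derivative at x_i, h_i = 2, 2, 2, 2, and Δ_i = (y_(i+1) − y_i)/h_i = 5, -5, 9/2, -3/2:
  2·M_0 + 8·M_1 + 2·M_2 = 6(Δ_1 - Δ_0) = -60
  2·M_1 + 8·M_2 + 2·M_3 = 6(Δ_2 - Δ_1) = 57
  2·M_2 + 8·M_3 + 2·M_4 = 6(Δ_3 - Δ_2) = -36
Clamped end conditions give two more equations: 2h_0·M_0 + h_0·M_1 = 6(Δ_0 - p'(2)) = 18 and h_3·M_3 + 2h_3·M_4 = 6(p'(10) - Δ_3) = 45.
Hence M_0 = 91/8, M_1 = -55/4, M_2 = 109/8, M_3 = -49/4, M_4 = 139/8.
On [8, 10], p(x) = 4 + 7/8·(x - 8) - 49/8·(x - 8)² + 79/32·(x - 8)³.
With (x - 8) = 3/2: p(19/2) = -35/256.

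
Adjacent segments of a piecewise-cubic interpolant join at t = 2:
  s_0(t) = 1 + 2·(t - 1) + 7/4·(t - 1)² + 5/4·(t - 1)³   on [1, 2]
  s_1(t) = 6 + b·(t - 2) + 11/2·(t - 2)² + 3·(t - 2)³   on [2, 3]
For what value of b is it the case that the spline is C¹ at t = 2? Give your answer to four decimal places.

9.2500

s_0'(t) = 2 + 7/2·(t - 1) + 15/4·(t - 1)², so s_0'(2) = 37/4. On the right, s_1'(2) = b, so b = 37/4.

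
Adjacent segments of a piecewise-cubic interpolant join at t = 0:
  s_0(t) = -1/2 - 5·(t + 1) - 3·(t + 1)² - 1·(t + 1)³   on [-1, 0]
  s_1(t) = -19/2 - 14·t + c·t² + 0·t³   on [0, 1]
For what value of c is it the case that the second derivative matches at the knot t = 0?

s_0''(t) = -6 - 6·(t + 1), so s_0''(0) = -12. On the right, s_1''(0) = 2c, so c = -6.

-6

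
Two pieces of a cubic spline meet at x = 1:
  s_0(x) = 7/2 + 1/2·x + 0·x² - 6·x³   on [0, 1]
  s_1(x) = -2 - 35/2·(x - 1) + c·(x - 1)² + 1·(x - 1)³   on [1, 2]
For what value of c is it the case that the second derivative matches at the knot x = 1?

-18

s_0''(x) = 0 - 36·x, so s_0''(1) = -36. On the right, s_1''(1) = 2c, so c = -18.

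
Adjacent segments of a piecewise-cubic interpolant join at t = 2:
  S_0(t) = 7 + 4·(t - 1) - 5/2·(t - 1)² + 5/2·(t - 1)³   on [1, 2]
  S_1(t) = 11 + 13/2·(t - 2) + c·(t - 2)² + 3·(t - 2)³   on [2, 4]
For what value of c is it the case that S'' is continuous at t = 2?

5

S_0''(t) = -5 + 15·(t - 1), so S_0''(2) = 10. On the right, S_1''(2) = 2c, so c = 5.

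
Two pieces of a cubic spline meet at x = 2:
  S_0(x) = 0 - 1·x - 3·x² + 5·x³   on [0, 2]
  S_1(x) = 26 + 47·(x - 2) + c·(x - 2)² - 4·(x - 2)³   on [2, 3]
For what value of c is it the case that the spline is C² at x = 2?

S_0''(x) = -6 + 30·x, so S_0''(2) = 54. On the right, S_1''(2) = 2c, so c = 27.

27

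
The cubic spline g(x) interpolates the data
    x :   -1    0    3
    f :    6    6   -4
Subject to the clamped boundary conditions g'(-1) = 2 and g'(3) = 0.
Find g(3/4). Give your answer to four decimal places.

3.5938

With m_i denoting the second derivative at x_i, h_i = 1, 3, and Δ_i = (y_(i+1) − y_i)/h_i = 0, -10/3:
  1·m_0 + 8·m_1 + 3·m_2 = 6(Δ_1 - Δ_0) = -20
Clamped end conditions give two more equations: 2h_0·m_0 + h_0·m_1 = 6(Δ_0 - g'(-1)) = -12 and h_1·m_1 + 2h_1·m_2 = 6(g'(3) - Δ_1) = 20.
Hence m_0 = -4, m_1 = -4, m_2 = 16/3.
On [0, 3], g(x) = 6 - 2·x - 2·x² + 14/27·x³.
With x = 3/4: g(3/4) = 115/32.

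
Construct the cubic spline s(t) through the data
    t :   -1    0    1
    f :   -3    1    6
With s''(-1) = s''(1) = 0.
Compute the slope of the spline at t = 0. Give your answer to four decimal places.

4.5000

Write M_i for s''(x_i). With h_i = 1, 1 and divided differences Δ_i = 4, 5, the continuity of s' gives the tridiagonal system
  1·M_0 + 4·M_1 + 1·M_2 = 6(Δ_1 - Δ_0) = 6
Natural end conditions: M_0 = M_2 = 0.
Forward elimination and back-substitution give M_0 = 0, M_1 = 3/2, M_2 = 0.
On [0, 1], s'(t) = b_1 + 2c_1·t + 3d_1·t² with b_1 = Δ_1 - h_1(2M_1 + M_2)/6 = 9/2, c_1 = M_1/2 = 3/4, d_1 = (M_2 - M_1)/(6h_1) = -1/4. So s'(0) = 9/2.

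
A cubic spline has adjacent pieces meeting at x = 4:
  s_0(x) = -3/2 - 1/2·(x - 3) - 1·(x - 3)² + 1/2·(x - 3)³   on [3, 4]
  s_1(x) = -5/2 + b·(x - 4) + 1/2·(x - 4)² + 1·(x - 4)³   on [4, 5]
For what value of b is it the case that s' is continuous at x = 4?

-1

s_0'(x) = -1/2 - 2·(x - 3) + 3/2·(x - 3)², so s_0'(4) = -1. On the right, s_1'(4) = b, so b = -1.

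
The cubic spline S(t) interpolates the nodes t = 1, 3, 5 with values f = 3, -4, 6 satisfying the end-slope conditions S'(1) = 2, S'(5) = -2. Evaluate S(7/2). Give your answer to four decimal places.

-1.9336

With m_i denoting the second derivative at x_i, h_i = 2, 2, and Δ_i = (y_(i+1) − y_i)/h_i = -7/2, 5:
  2·m_0 + 8·m_1 + 2·m_2 = 6(Δ_1 - Δ_0) = 51
Clamped end conditions give two more equations: 2h_0·m_0 + h_0·m_1 = 6(Δ_0 - S'(1)) = -33 and h_1·m_1 + 2h_1·m_2 = 6(S'(5) - Δ_1) = -42.
Forward elimination and back-substitution give m_0 = -125/8, m_1 = 59/4, m_2 = -143/8.
On [3, 5], S(t) = -4 + 9/8·(t - 3) + 59/8·(t - 3)² - 87/32·(t - 3)³.
With (t - 3) = 1/2: S(7/2) = -495/256.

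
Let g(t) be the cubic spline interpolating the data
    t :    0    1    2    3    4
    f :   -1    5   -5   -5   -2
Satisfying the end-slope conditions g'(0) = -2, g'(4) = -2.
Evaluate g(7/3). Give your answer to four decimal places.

Put M_i = g'' at the i-th knot. Here h = (1, 1, 1, 1) and Δ = (6, -10, 0, 3), so the interior equations h_(i-1)·M_(i-1) + 2(h_(i-1)+h_i)·M_i + h_i·M_(i+1) = 6(Δ_i − Δ_(i-1)) read
  1·M_0 + 4·M_1 + 1·M_2 = 6(Δ_1 - Δ_0) = -96
  1·M_1 + 4·M_2 + 1·M_3 = 6(Δ_2 - Δ_1) = 60
  1·M_2 + 4·M_3 + 1·M_4 = 6(Δ_3 - Δ_2) = 18
Clamped end conditions give two more equations: 2h_0·M_0 + h_0·M_1 = 6(Δ_0 - g'(0)) = 48 and h_3·M_3 + 2h_3·M_4 = 6(g'(4) - Δ_3) = -30.
Solving the tridiagonal system: M_0 = 1251/28, M_1 = -579/14, M_2 = 99/4, M_3 = 33/14, M_4 = -453/28.
On [2, 3], g(t) = -5 - 121/14·(t - 2) + 99/8·(t - 2)² - 209/56·(t - 2)³.
With (t - 2) = 1/3: g(7/3) = -5023/756.

-6.6442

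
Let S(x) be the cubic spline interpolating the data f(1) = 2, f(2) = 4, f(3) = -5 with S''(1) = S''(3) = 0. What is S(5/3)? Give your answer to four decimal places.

Let M_i = S''(x_i). Step sizes h_i = 1, 1; slopes of the chords Δ_i = (y_(i+1) - y_i)/h_i = 2, -9.
  1·M_0 + 4·M_1 + 1·M_2 = 6(Δ_1 - Δ_0) = -66
Natural end conditions: M_0 = M_2 = 0.
Solving the tridiagonal system: M_0 = 0, M_1 = -33/2, M_2 = 0.
On [1, 2], S(x) = 2 + 19/4·(x - 1) + 0·(x - 1)² - 11/4·(x - 1)³.
With (x - 1) = 2/3: S(5/3) = 235/54.

4.3519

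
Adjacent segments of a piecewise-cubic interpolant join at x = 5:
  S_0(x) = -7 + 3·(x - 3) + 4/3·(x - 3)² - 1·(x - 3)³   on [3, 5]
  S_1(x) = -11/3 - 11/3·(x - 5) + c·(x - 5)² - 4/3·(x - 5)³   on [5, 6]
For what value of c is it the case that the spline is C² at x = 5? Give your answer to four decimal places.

S_0''(x) = 8/3 - 6·(x - 3), so S_0''(5) = -28/3. On the right, S_1''(5) = 2c, so c = -14/3.

-4.6667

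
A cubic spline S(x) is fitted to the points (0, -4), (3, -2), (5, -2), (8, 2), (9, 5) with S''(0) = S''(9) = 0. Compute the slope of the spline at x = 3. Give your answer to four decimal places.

With M_i denoting the second derivative at x_i, h_i = 3, 2, 3, 1, and Δ_i = (y_(i+1) − y_i)/h_i = 2/3, 0, 4/3, 3:
  3·M_0 + 10·M_1 + 2·M_2 = 6(Δ_1 - Δ_0) = -4
  2·M_1 + 10·M_2 + 3·M_3 = 6(Δ_2 - Δ_1) = 8
  3·M_2 + 8·M_3 + 1·M_4 = 6(Δ_3 - Δ_2) = 10
Natural end conditions: M_0 = M_4 = 0.
Solving the tridiagonal system: M_0 = 0, M_1 = -176/339, M_2 = 202/339, M_3 = 116/113, M_4 = 0.
On [3, 5], S'(x) = b_1 + 2c_1·(x - 3) + 3d_1·(x - 3)² with b_1 = Δ_1 - h_1(2M_1 + M_2)/6 = 50/339, c_1 = M_1/2 = -88/339, d_1 = (M_2 - M_1)/(6h_1) = 21/226. So S'(3) = 50/339.

0.1475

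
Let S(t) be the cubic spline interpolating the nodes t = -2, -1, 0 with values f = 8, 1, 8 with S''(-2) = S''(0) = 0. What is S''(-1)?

21

Write σ_i for S''(x_i). With h_i = 1, 1 and divided differences Δ_i = -7, 7, the continuity of S' gives the tridiagonal system
  1·σ_0 + 4·σ_1 + 1·σ_2 = 6(Δ_1 - Δ_0) = 84
Natural end conditions: σ_0 = σ_2 = 0.
Solving: σ_0 = 0, σ_1 = 21, σ_2 = 0.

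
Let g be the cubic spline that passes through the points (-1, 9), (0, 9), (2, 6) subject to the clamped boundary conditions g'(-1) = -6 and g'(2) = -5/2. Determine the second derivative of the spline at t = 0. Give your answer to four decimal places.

Write m_i for g''(x_i). With h_i = 1, 2 and divided differences Δ_i = 0, -3/2, the continuity of g' gives the tridiagonal system
  1·m_0 + 6·m_1 + 2·m_2 = 6(Δ_1 - Δ_0) = -9
Clamped end conditions give two more equations: 2h_0·m_0 + h_0·m_1 = 6(Δ_0 - g'(-1)) = 36 and h_1·m_1 + 2h_1·m_2 = 6(g'(2) - Δ_1) = -6.
Hence m_0 = 62/3, m_1 = -16/3, m_2 = 7/6.

-5.3333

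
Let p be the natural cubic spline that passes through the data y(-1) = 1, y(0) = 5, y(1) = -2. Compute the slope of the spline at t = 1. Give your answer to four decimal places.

Let m_i = p''(x_i). Step sizes h_i = 1, 1; slopes of the chords Δ_i = (y_(i+1) - y_i)/h_i = 4, -7.
  1·m_0 + 4·m_1 + 1·m_2 = 6(Δ_1 - Δ_0) = -66
Natural end conditions: m_0 = m_2 = 0.
Hence m_0 = 0, m_1 = -33/2, m_2 = 0.
On [0, 1], p'(t) = b_1 + 2c_1·t + 3d_1·t² with b_1 = Δ_1 - h_1(2m_1 + m_2)/6 = -3/2, c_1 = m_1/2 = -33/4, d_1 = (m_2 - m_1)/(6h_1) = 11/4. So p'(1) = -39/4.

-9.7500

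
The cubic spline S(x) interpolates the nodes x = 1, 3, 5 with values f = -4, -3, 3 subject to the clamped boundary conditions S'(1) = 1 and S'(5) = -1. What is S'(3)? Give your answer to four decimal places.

With m_i denoting the second derivative at x_i, h_i = 2, 2, and Δ_i = (y_(i+1) − y_i)/h_i = 1/2, 3:
  2·m_0 + 8·m_1 + 2·m_2 = 6(Δ_1 - Δ_0) = 15
Clamped end conditions give two more equations: 2h_0·m_0 + h_0·m_1 = 6(Δ_0 - S'(1)) = -3 and h_1·m_1 + 2h_1·m_2 = 6(S'(5) - Δ_1) = -24.
Hence m_0 = -25/8, m_1 = 19/4, m_2 = -67/8.
On [3, 5], S'(x) = b_1 + 2c_1·(x - 3) + 3d_1·(x - 3)² with b_1 = Δ_1 - h_1(2m_1 + m_2)/6 = 21/8, c_1 = m_1/2 = 19/8, d_1 = (m_2 - m_1)/(6h_1) = -35/32. So S'(3) = 21/8.

2.6250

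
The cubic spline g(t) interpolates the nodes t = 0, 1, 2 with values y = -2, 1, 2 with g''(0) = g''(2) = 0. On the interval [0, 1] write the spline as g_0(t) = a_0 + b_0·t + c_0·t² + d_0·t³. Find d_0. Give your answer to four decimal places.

-0.5000

With σ_i denoting the second derivative at x_i, h_i = 1, 1, and Δ_i = (y_(i+1) − y_i)/h_i = 3, 1:
  1·σ_0 + 4·σ_1 + 1·σ_2 = 6(Δ_1 - Δ_0) = -12
Natural end conditions: σ_0 = σ_2 = 0.
Hence σ_0 = 0, σ_1 = -3, σ_2 = 0.
On [0, 1], with g_0(t) = a_0 + b_0·t + c_0·t² + d_0·t³: c_0 = σ_0/2 = 0, d_0 = (σ_1 - σ_0)/(6h_0) = -1/2, b_0 = Δ_0 - h_0(2σ_0 + σ_1)/6 = 7/2.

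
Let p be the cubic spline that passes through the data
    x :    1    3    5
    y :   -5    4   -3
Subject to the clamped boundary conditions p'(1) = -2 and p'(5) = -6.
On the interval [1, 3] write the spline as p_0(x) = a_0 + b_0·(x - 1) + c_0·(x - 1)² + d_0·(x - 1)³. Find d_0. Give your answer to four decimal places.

-2.0625

Let σ_i = p''(x_i). Step sizes h_i = 2, 2; slopes of the chords Δ_i = (y_(i+1) - y_i)/h_i = 9/2, -7/2.
  2·σ_0 + 8·σ_1 + 2·σ_2 = 6(Δ_1 - Δ_0) = -48
Clamped end conditions give two more equations: 2h_0·σ_0 + h_0·σ_1 = 6(Δ_0 - p'(1)) = 39 and h_1·σ_1 + 2h_1·σ_2 = 6(p'(5) - Δ_1) = -15.
Forward elimination and back-substitution give σ_0 = 59/4, σ_1 = -10, σ_2 = 5/4.
On [1, 3], with p_0(x) = a_0 + b_0·(x - 1) + c_0·(x - 1)² + d_0·(x - 1)³: c_0 = σ_0/2 = 59/8, d_0 = (σ_1 - σ_0)/(6h_0) = -33/16, b_0 = Δ_0 - h_0(2σ_0 + σ_1)/6 = -2.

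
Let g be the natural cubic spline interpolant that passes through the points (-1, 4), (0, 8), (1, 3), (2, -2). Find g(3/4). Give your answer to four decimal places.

4.6156

Let σ_i = g''(x_i). Step sizes h_i = 1, 1, 1; slopes of the chords Δ_i = (y_(i+1) - y_i)/h_i = 4, -5, -5.
  1·σ_0 + 4·σ_1 + 1·σ_2 = 6(Δ_1 - Δ_0) = -54
  1·σ_1 + 4·σ_2 + 1·σ_3 = 6(Δ_2 - Δ_1) = 0
Natural end conditions: σ_0 = σ_3 = 0.
Solving: σ_0 = 0, σ_1 = -72/5, σ_2 = 18/5, σ_3 = 0.
On [0, 1], g(x) = 8 - 4/5·x - 36/5·x² + 3·x³.
With x = 3/4: g(3/4) = 1477/320.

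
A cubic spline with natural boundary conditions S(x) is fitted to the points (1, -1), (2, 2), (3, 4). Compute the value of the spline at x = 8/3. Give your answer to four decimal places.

Let σ_i = S''(x_i). Step sizes h_i = 1, 1; slopes of the chords Δ_i = (y_(i+1) - y_i)/h_i = 3, 2.
  1·σ_0 + 4·σ_1 + 1·σ_2 = 6(Δ_1 - Δ_0) = -6
Natural end conditions: σ_0 = σ_2 = 0.
Forward elimination and back-substitution give σ_0 = 0, σ_1 = -3/2, σ_2 = 0.
On [2, 3], S(x) = 2 + 5/2·(x - 2) - 3/4·(x - 2)² + 1/4·(x - 2)³.
With (x - 2) = 2/3: S(8/3) = 92/27.

3.4074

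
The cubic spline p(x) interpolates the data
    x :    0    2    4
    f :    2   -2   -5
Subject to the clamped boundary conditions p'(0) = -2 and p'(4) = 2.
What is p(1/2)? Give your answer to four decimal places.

1.0586

With m_i denoting the second derivative at x_i, h_i = 2, 2, and Δ_i = (y_(i+1) − y_i)/h_i = -2, -3/2:
  2·m_0 + 8·m_1 + 2·m_2 = 6(Δ_1 - Δ_0) = 3
Clamped end conditions give two more equations: 2h_0·m_0 + h_0·m_1 = 6(Δ_0 - p'(0)) = 0 and h_1·m_1 + 2h_1·m_2 = 6(p'(4) - Δ_1) = 21.
Forward elimination and back-substitution give m_0 = 5/8, m_1 = -5/4, m_2 = 47/8.
On [0, 2], p(x) = 2 - 2·x + 5/16·x² - 5/32·x³.
With x = 1/2: p(1/2) = 271/256.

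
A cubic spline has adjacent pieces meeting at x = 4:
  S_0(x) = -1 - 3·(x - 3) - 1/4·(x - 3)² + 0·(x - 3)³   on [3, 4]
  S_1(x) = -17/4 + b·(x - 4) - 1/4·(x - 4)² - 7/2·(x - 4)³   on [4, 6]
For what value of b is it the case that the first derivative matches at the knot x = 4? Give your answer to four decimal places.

S_0'(x) = -3 - 1/2·(x - 3) + 0·(x - 3)², so S_0'(4) = -7/2. On the right, S_1'(4) = b, so b = -7/2.

-3.5000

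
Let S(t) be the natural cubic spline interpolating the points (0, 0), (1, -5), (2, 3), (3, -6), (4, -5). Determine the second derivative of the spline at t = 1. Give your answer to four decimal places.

29.2500

With σ_i denoting the second derivative at x_i, h_i = 1, 1, 1, 1, and Δ_i = (y_(i+1) − y_i)/h_i = -5, 8, -9, 1:
  1·σ_0 + 4·σ_1 + 1·σ_2 = 6(Δ_1 - Δ_0) = 78
  1·σ_1 + 4·σ_2 + 1·σ_3 = 6(Δ_2 - Δ_1) = -102
  1·σ_2 + 4·σ_3 + 1·σ_4 = 6(Δ_3 - Δ_2) = 60
Natural end conditions: σ_0 = σ_4 = 0.
Solving: σ_0 = 0, σ_1 = 117/4, σ_2 = -39, σ_3 = 99/4, σ_4 = 0.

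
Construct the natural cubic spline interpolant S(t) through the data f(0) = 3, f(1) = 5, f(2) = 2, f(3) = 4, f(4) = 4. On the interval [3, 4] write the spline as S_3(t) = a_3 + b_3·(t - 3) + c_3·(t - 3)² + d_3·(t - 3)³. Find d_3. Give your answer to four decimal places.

0.9821

Write m_i for S''(x_i). With h_i = 1, 1, 1, 1 and divided differences Δ_i = 2, -3, 2, 0, the continuity of S' gives the tridiagonal system
  1·m_0 + 4·m_1 + 1·m_2 = 6(Δ_1 - Δ_0) = -30
  1·m_1 + 4·m_2 + 1·m_3 = 6(Δ_2 - Δ_1) = 30
  1·m_2 + 4·m_3 + 1·m_4 = 6(Δ_3 - Δ_2) = -12
Natural end conditions: m_0 = m_4 = 0.
Solving the tridiagonal system: m_0 = 0, m_1 = -291/28, m_2 = 81/7, m_3 = -165/28, m_4 = 0.
On [3, 4], with S_3(t) = a_3 + b_3·(t - 3) + c_3·(t - 3)² + d_3·(t - 3)³: c_3 = m_3/2 = -165/56, d_3 = (m_4 - m_3)/(6h_3) = 55/56, b_3 = Δ_3 - h_3(2m_3 + m_4)/6 = 55/28.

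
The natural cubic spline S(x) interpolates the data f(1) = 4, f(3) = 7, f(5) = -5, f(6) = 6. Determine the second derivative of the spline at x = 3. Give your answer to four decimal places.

-10.7727

Write M_i for S''(x_i). With h_i = 2, 2, 1 and divided differences Δ_i = 3/2, -6, 11, the continuity of S' gives the tridiagonal system
  2·M_0 + 8·M_1 + 2·M_2 = 6(Δ_1 - Δ_0) = -45
  2·M_1 + 6·M_2 + 1·M_3 = 6(Δ_2 - Δ_1) = 102
Natural end conditions: M_0 = M_3 = 0.
Hence M_0 = 0, M_1 = -237/22, M_2 = 453/22, M_3 = 0.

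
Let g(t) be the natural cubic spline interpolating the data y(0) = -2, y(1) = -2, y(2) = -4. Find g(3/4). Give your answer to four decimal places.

With M_i denoting the second derivative at x_i, h_i = 1, 1, and Δ_i = (y_(i+1) − y_i)/h_i = 0, -2:
  1·M_0 + 4·M_1 + 1·M_2 = 6(Δ_1 - Δ_0) = -12
Natural end conditions: M_0 = M_2 = 0.
Solving: M_0 = 0, M_1 = -3, M_2 = 0.
On [0, 1], g(t) = -2 + 1/2·t + 0·t² - 1/2·t³.
With t = 3/4: g(3/4) = -235/128.

-1.8359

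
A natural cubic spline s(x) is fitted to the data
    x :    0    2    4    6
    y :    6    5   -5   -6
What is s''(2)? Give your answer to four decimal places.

-4.5000

Let M_i = s''(x_i). Step sizes h_i = 2, 2, 2; slopes of the chords Δ_i = (y_(i+1) - y_i)/h_i = -1/2, -5, -1/2.
  2·M_0 + 8·M_1 + 2·M_2 = 6(Δ_1 - Δ_0) = -27
  2·M_1 + 8·M_2 + 2·M_3 = 6(Δ_2 - Δ_1) = 27
Natural end conditions: M_0 = M_3 = 0.
Solving the tridiagonal system: M_0 = 0, M_1 = -9/2, M_2 = 9/2, M_3 = 0.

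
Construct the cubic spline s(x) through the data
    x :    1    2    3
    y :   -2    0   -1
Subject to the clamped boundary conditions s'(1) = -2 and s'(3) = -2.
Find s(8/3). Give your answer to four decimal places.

-0.3148

Put M_i = s'' at the i-th knot. Here h = (1, 1) and Δ = (2, -1), so the interior equations h_(i-1)·M_(i-1) + 2(h_(i-1)+h_i)·M_i + h_i·M_(i+1) = 6(Δ_i − Δ_(i-1)) read
  1·M_0 + 4·M_1 + 1·M_2 = 6(Δ_1 - Δ_0) = -18
Clamped end conditions give two more equations: 2h_0·M_0 + h_0·M_1 = 6(Δ_0 - s'(1)) = 24 and h_1·M_1 + 2h_1·M_2 = 6(s'(3) - Δ_1) = -6.
Forward elimination and back-substitution give M_0 = 33/2, M_1 = -9, M_2 = 3/2.
On [2, 3], s(x) = 0 + 7/4·(x - 2) - 9/2·(x - 2)² + 7/4·(x - 2)³.
With (x - 2) = 2/3: s(8/3) = -17/54.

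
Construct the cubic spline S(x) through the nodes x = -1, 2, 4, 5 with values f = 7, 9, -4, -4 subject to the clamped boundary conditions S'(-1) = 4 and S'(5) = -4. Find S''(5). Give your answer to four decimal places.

With M_i denoting the second derivative at x_i, h_i = 3, 2, 1, and Δ_i = (y_(i+1) − y_i)/h_i = 2/3, -13/2, 0:
  3·M_0 + 10·M_1 + 2·M_2 = 6(Δ_1 - Δ_0) = -43
  2·M_1 + 6·M_2 + 1·M_3 = 6(Δ_2 - Δ_1) = 39
Clamped end conditions give two more equations: 2h_0·M_0 + h_0·M_1 = 6(Δ_0 - S'(-1)) = -20 and h_2·M_2 + 2h_2·M_3 = 6(S'(5) - Δ_2) = -24.
Solving the tridiagonal system: M_0 = -1/57, M_1 = -126/19, M_2 = 222/19, M_3 = -339/19.

-17.8421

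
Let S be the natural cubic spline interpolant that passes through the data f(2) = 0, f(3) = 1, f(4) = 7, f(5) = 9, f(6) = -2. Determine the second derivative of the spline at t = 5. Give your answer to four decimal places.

Put M_i = S'' at the i-th knot. Here h = (1, 1, 1, 1) and Δ = (1, 6, 2, -11), so the interior equations h_(i-1)·M_(i-1) + 2(h_(i-1)+h_i)·M_i + h_i·M_(i+1) = 6(Δ_i − Δ_(i-1)) read
  1·M_0 + 4·M_1 + 1·M_2 = 6(Δ_1 - Δ_0) = 30
  1·M_1 + 4·M_2 + 1·M_3 = 6(Δ_2 - Δ_1) = -24
  1·M_2 + 4·M_3 + 1·M_4 = 6(Δ_3 - Δ_2) = -78
Natural end conditions: M_0 = M_4 = 0.
Forward elimination and back-substitution give M_0 = 0, M_1 = 117/14, M_2 = -24/7, M_3 = -261/14, M_4 = 0.

-18.6429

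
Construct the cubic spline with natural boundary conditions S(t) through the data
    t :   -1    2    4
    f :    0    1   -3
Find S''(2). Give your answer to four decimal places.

Write M_i for S''(x_i). With h_i = 3, 2 and divided differences Δ_i = 1/3, -2, the continuity of S' gives the tridiagonal system
  3·M_0 + 10·M_1 + 2·M_2 = 6(Δ_1 - Δ_0) = -14
Natural end conditions: M_0 = M_2 = 0.
Hence M_0 = 0, M_1 = -7/5, M_2 = 0.

-1.4000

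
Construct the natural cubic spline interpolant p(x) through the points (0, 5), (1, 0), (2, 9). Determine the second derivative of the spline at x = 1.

21

With M_i denoting the second derivative at x_i, h_i = 1, 1, and Δ_i = (y_(i+1) − y_i)/h_i = -5, 9:
  1·M_0 + 4·M_1 + 1·M_2 = 6(Δ_1 - Δ_0) = 84
Natural end conditions: M_0 = M_2 = 0.
Solving the tridiagonal system: M_0 = 0, M_1 = 21, M_2 = 0.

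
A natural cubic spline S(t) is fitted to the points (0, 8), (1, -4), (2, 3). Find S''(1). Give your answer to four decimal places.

28.5000

With M_i denoting the second derivative at x_i, h_i = 1, 1, and Δ_i = (y_(i+1) − y_i)/h_i = -12, 7:
  1·M_0 + 4·M_1 + 1·M_2 = 6(Δ_1 - Δ_0) = 114
Natural end conditions: M_0 = M_2 = 0.
Hence M_0 = 0, M_1 = 57/2, M_2 = 0.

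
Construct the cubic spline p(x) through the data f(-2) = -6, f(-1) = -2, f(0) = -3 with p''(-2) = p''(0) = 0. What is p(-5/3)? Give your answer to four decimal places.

-4.2963

With m_i denoting the second derivative at x_i, h_i = 1, 1, and Δ_i = (y_(i+1) − y_i)/h_i = 4, -1:
  1·m_0 + 4·m_1 + 1·m_2 = 6(Δ_1 - Δ_0) = -30
Natural end conditions: m_0 = m_2 = 0.
Solving the tridiagonal system: m_0 = 0, m_1 = -15/2, m_2 = 0.
On [-2, -1], p(x) = -6 + 21/4·(x + 2) + 0·(x + 2)² - 5/4·(x + 2)³.
With (x + 2) = 1/3: p(-5/3) = -116/27.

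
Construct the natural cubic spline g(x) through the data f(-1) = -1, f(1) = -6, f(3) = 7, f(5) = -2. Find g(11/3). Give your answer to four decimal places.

Put M_i = g'' at the i-th knot. Here h = (2, 2, 2) and Δ = (-5/2, 13/2, -9/2), so the interior equations h_(i-1)·M_(i-1) + 2(h_(i-1)+h_i)·M_i + h_i·M_(i+1) = 6(Δ_i − Δ_(i-1)) read
  2·M_0 + 8·M_1 + 2·M_2 = 6(Δ_1 - Δ_0) = 54
  2·M_1 + 8·M_2 + 2·M_3 = 6(Δ_2 - Δ_1) = -66
Natural end conditions: M_0 = M_3 = 0.
Solving: M_0 = 0, M_1 = 47/5, M_2 = -53/5, M_3 = 0.
On [3, 5], g(x) = 7 + 77/30·(x - 3) - 53/10·(x - 3)² + 53/60·(x - 3)³.
With (x - 3) = 2/3: g(11/3) = 536/81.

6.6173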